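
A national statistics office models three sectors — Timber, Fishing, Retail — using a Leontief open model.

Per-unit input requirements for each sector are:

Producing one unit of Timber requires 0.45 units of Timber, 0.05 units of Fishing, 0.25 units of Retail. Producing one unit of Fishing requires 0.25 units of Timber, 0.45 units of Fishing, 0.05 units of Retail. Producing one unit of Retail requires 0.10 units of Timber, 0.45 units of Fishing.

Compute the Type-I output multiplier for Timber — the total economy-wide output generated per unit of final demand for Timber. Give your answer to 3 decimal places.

m_T = 3.524

I − A =
  [   0.55    -0.25    -0.10]
  [  -0.05     0.55    -0.45]
  [  -0.25    -0.05     1.00]
Cofactors of I−A, C_ij = (−1)^(i+j)·(minor ij) (rows/columns in the sector order above):
  C_11 = (0.55)(1.00) − (-0.45)(-0.05) = 0.5275
  C_12 = −[(-0.05)(1.00) − (-0.45)(-0.25)] = 0.1625
  C_13 = (-0.05)(-0.05) − (0.55)(-0.25) = 0.1400
  C_21 = −[(-0.25)(1.00) − (-0.10)(-0.05)] = 0.2550
  C_22 = (0.55)(1.00) − (-0.10)(-0.25) = 0.5250
  C_23 = −[(0.55)(-0.05) − (-0.25)(-0.25)] = 0.0900
  C_31 = (-0.25)(-0.45) − (-0.10)(0.55) = 0.1675
  C_32 = −[(0.55)(-0.45) − (-0.10)(-0.05)] = 0.2525
  C_33 = (0.55)(0.55) − (-0.25)(-0.05) = 0.2900
det(I−A) = Σ_j (I−A)_1j·C_1j = (0.55)(0.5275) + (-0.25)(0.1625) + (-0.10)(0.1400) = 0.2355
adj(I−A) = Cᵀ =
  [ 0.5275   0.2550   0.1675]
  [ 0.1625   0.5250   0.2525]
  [ 0.1400   0.0900   0.2900]
(I − A)⁻¹ = adj(I−A) / det(I−A) ≈
  [   2.2399     1.0828     0.7113]
  [   0.6900     2.2293     1.0722]
  [   0.5945     0.3822     1.2314]
The output multiplier for sector j is the column-j sum of the Leontief inverse (I − A)⁻¹ = adj(I−A) / det(I−A).
Column T of adj(I−A): (0.5275, 0.1625, 0.1400); det(I−A) = 0.2355.
m_T = (0.5275 + 0.1625 + 0.1400) / 0.2355 = 0.83 / 0.2355 ≈ 3.524.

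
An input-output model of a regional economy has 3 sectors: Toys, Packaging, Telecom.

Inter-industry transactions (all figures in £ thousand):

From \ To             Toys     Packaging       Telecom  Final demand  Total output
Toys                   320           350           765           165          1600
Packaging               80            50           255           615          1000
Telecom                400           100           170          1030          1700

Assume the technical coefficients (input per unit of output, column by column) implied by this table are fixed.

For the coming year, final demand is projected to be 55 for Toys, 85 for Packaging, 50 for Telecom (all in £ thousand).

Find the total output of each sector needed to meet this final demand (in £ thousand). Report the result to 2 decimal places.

Technical coefficients a_ij = z_ij / X_j:
  a_11 = 320/1600 = 0.20, a_21 = 80/1600 = 0.05, a_31 = 400/1600 = 0.25
  a_12 = 350/1000 = 0.35, a_22 = 50/1000 = 0.05, a_32 = 100/1000 = 0.10
  a_13 = 765/1700 = 0.45, a_23 = 255/1700 = 0.15, a_33 = 170/1700 = 0.10
I − A =
  [   0.80    -0.35    -0.45]
  [  -0.05     0.95    -0.15]
  [  -0.25    -0.10     0.90]
Cofactors of I−A, C_ij = (−1)^(i+j)·(minor ij) (rows/columns in the sector order above):
  C_11 = (0.95)(0.90) − (-0.15)(-0.10) = 0.8400
  C_12 = −[(-0.05)(0.90) − (-0.15)(-0.25)] = 0.0825
  C_13 = (-0.05)(-0.10) − (0.95)(-0.25) = 0.2425
  C_21 = −[(-0.35)(0.90) − (-0.45)(-0.10)] = 0.3600
  C_22 = (0.80)(0.90) − (-0.45)(-0.25) = 0.6075
  C_23 = −[(0.80)(-0.10) − (-0.35)(-0.25)] = 0.1675
  C_31 = (-0.35)(-0.15) − (-0.45)(0.95) = 0.4800
  C_32 = −[(0.80)(-0.15) − (-0.45)(-0.05)] = 0.1425
  C_33 = (0.80)(0.95) − (-0.35)(-0.05) = 0.7425
det(I−A) = Σ_j (I−A)_1j·C_1j = (0.80)(0.8400) + (-0.35)(0.0825) + (-0.45)(0.2425) = 0.5340
adj(I−A) = Cᵀ =
  [ 0.8400   0.3600   0.4800]
  [ 0.0825   0.6075   0.1425]
  [ 0.2425   0.1675   0.7425]
(I − A)⁻¹ = adj(I−A) / det(I−A) ≈
  [   1.5730     0.6742     0.8989]
  [   0.1545     1.1376     0.2669]
  [   0.4541     0.3137     1.3904]
x = (I − A)⁻¹ d = adj(I−A)·d / det(I−A), with det(I−A) = 0.5340:
  x_1 = (0.8400·55 + 0.3600·85 + 0.4800·50) / 0.5340 = 100.80 / 0.5340 ≈ 188.76
  x_2 = (0.0825·55 + 0.6075·85 + 0.1425·50) / 0.5340 = 63.30 / 0.5340 ≈ 118.54
  x_3 = (0.2425·55 + 0.1675·85 + 0.7425·50) / 0.5340 = 64.70 / 0.5340 ≈ 121.16

x_1 = 188.76, x_2 = 118.54, x_3 = 121.16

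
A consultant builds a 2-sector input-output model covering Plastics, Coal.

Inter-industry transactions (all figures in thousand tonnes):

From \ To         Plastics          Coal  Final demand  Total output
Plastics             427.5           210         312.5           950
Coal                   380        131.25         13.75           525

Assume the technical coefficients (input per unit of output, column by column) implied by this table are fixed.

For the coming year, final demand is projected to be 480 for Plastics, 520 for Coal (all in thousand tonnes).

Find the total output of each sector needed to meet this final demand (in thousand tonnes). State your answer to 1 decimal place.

Technical coefficients a_ij = z_ij / X_j:
  a_11 = 427.5/950 = 0.45, a_21 = 380/950 = 0.40
  a_12 = 210/525 = 0.40, a_22 = 131.25/525 = 0.25
I − A =
  [   0.55    -0.40]
  [  -0.40     0.75]
det(I−A) = (0.55)(0.75) − (-0.40)(-0.40) = 0.2525
adj(I−A) = [[0.75, 0.40], [0.40, 0.55]]
(I − A)⁻¹ = adj(I−A) / det(I−A) ≈
  [   2.9703     1.5842]
  [   1.5842     2.1782]
x = (I − A)⁻¹ d = adj(I−A)·d / det(I−A), with det(I−A) = 0.2525:
  x_1 = (0.75·480 + 0.40·520) / 0.2525 = 568.00 / 0.2525 ≈ 2249.5
  x_2 = (0.40·480 + 0.55·520) / 0.2525 = 478.00 / 0.2525 ≈ 1893.1

x_1 = 2249.5, x_2 = 1893.1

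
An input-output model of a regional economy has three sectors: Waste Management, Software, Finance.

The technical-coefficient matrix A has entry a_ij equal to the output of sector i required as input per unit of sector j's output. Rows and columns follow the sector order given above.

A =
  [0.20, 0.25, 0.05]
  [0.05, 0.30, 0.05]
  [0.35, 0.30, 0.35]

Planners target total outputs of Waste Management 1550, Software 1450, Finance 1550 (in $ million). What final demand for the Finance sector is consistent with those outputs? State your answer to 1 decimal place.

d_F = 30.0

I − A =
  [   0.80    -0.25    -0.05]
  [  -0.05     0.70    -0.05]
  [  -0.35    -0.30     0.65]
d = (I − A) x:
  d_W = (+0.80)·1550 + (-0.25)·1450 + (-0.05)·1550 = 800.0
  d_S = (-0.05)·1550 + (+0.70)·1450 + (-0.05)·1550 = 860.0
  d_F = (-0.35)·1550 + (-0.30)·1450 + (+0.65)·1550 = 30.0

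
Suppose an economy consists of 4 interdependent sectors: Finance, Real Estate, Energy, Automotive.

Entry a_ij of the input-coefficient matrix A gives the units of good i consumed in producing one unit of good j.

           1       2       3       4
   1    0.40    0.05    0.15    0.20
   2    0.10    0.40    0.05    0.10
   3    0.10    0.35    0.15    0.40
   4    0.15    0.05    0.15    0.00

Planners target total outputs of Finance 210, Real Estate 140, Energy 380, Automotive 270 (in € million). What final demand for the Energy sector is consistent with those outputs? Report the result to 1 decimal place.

d_3 = 145.0

I − A =
  [   0.60    -0.05    -0.15    -0.20]
  [  -0.10     0.60    -0.05    -0.10]
  [  -0.10    -0.35     0.85    -0.40]
  [  -0.15    -0.05    -0.15     1.00]
d = (I − A) x:
  d_1 = (+0.60)·210 + (-0.05)·140 + (-0.15)·380 + (-0.20)·270 = 8.0
  d_2 = (-0.10)·210 + (+0.60)·140 + (-0.05)·380 + (-0.10)·270 = 17.0
  d_3 = (-0.10)·210 + (-0.35)·140 + (+0.85)·380 + (-0.40)·270 = 145.0
  d_4 = (-0.15)·210 + (-0.05)·140 + (-0.15)·380 + (+1.00)·270 = 174.5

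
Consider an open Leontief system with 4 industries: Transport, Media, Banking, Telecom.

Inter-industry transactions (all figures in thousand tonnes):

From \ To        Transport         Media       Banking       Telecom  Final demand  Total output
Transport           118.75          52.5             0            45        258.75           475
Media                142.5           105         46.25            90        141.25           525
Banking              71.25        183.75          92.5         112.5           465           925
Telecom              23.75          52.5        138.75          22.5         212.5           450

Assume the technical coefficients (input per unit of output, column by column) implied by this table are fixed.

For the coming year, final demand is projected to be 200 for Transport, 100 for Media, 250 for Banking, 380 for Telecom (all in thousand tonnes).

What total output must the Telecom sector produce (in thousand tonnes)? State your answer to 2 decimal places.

x_4 = 578.75

Technical coefficients a_ij = z_ij / X_j:
  a_11 = 118.75/475 = 0.25, a_21 = 142.5/475 = 0.30, a_31 = 71.25/475 = 0.15, a_41 = 23.75/475 = 0.05
  a_12 = 52.5/525 = 0.10, a_22 = 105/525 = 0.20, a_32 = 183.75/525 = 0.35, a_42 = 52.5/525 = 0.10
  a_13 = 0/925 = 0.00, a_23 = 46.25/925 = 0.05, a_33 = 92.5/925 = 0.10, a_43 = 138.75/925 = 0.15
  a_14 = 45/450 = 0.10, a_24 = 90/450 = 0.20, a_34 = 112.5/450 = 0.25, a_44 = 22.5/450 = 0.05
I − A =
  [   0.75    -0.10     0.00    -0.10]
  [  -0.30     0.80    -0.05    -0.20]
  [  -0.15    -0.35     0.90    -0.25]
  [  -0.05    -0.10    -0.15     0.95]
Compute the cofactors C_ij = (−1)^(i+j)·(3×3 minor ij) of I−A; the adjugate is their transpose:
adj(I−A) = Cᵀ =
  [ 0.607625   0.096000   0.020250   0.089500]
  [ 0.266500   0.606375   0.062375   0.172125]
  [ 0.231750   0.283375   0.518500   0.220500]
  [ 0.096625   0.113625   0.089500   0.499125]
det(I−A) = Σ_j (I−A)_1j·C_1j = (0.75)(0.607625) + (-0.10)(0.266500) + (0.00)(0.231750) + (-0.10)(0.096625) = 0.41940625
(I − A)⁻¹ = adj(I−A) / det(I−A) ≈
  [   1.4488     0.2289     0.0483     0.2134]
  [   0.6354     1.4458     0.1487     0.4104]
  [   0.5526     0.6757     1.2363     0.5257]
  [   0.2304     0.2709     0.2134     1.1901]
x = (I − A)⁻¹ d = adj(I−A)·d / det(I−A), with det(I−A) = 0.41940625:
  x_1 = (0.607625·200 + 0.096000·100 + 0.020250·250 + 0.089500·380) / 0.41940625 = 170.1975 / 0.41940625 ≈ 405.81
  x_2 = (0.266500·200 + 0.606375·100 + 0.062375·250 + 0.172125·380) / 0.41940625 = 194.93875 / 0.41940625 ≈ 464.80
  x_3 = (0.231750·200 + 0.283375·100 + 0.518500·250 + 0.220500·380) / 0.41940625 = 288.1025 / 0.41940625 ≈ 686.93
  x_4 = (0.096625·200 + 0.113625·100 + 0.089500·250 + 0.499125·380) / 0.41940625 = 242.73 / 0.41940625 ≈ 578.75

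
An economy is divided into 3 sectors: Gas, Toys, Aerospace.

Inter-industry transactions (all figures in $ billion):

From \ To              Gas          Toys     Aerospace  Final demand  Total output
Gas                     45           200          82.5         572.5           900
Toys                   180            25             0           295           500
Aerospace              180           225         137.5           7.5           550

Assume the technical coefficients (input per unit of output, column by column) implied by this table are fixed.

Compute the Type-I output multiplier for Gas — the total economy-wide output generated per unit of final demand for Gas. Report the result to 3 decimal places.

m_1 = 1.987

Technical coefficients a_ij = z_ij / X_j:
  a_11 = 45/900 = 0.05, a_21 = 180/900 = 0.20, a_31 = 180/900 = 0.20
  a_12 = 200/500 = 0.40, a_22 = 25/500 = 0.05, a_32 = 225/500 = 0.45
  a_13 = 82.5/550 = 0.15, a_23 = 0/550 = 0.00, a_33 = 137.5/550 = 0.25
I − A =
  [   0.95    -0.40    -0.15]
  [  -0.20     0.95     0.00]
  [  -0.20    -0.45     0.75]
Cofactors of I−A, C_ij = (−1)^(i+j)·(minor ij) (rows/columns in the sector order above):
  C_11 = (0.95)(0.75) − (0.00)(-0.45) = 0.7125
  C_12 = −[(-0.20)(0.75) − (0.00)(-0.20)] = 0.1500
  C_13 = (-0.20)(-0.45) − (0.95)(-0.20) = 0.2800
  C_21 = −[(-0.40)(0.75) − (-0.15)(-0.45)] = 0.3675
  C_22 = (0.95)(0.75) − (-0.15)(-0.20) = 0.6825
  C_23 = −[(0.95)(-0.45) − (-0.40)(-0.20)] = 0.5075
  C_31 = (-0.40)(0.00) − (-0.15)(0.95) = 0.1425
  C_32 = −[(0.95)(0.00) − (-0.15)(-0.20)] = 0.0300
  C_33 = (0.95)(0.95) − (-0.40)(-0.20) = 0.8225
det(I−A) = Σ_j (I−A)_1j·C_1j = (0.95)(0.7125) + (-0.40)(0.1500) + (-0.15)(0.2800) = 0.574875
adj(I−A) = Cᵀ =
  [ 0.7125   0.3675   0.1425]
  [ 0.1500   0.6825   0.0300]
  [ 0.2800   0.5075   0.8225]
(I − A)⁻¹ = adj(I−A) / det(I−A) ≈
  [   1.2394     0.6393     0.2479]
  [   0.2609     1.1872     0.0522]
  [   0.4871     0.8828     1.4307]
The output multiplier for sector j is the column-j sum of the Leontief inverse (I − A)⁻¹ = adj(I−A) / det(I−A).
Column 1 of adj(I−A): (0.7125, 0.1500, 0.2800); det(I−A) = 0.574875.
m_1 = (0.7125 + 0.1500 + 0.2800) / 0.574875 = 1.1425 / 0.574875 ≈ 1.987.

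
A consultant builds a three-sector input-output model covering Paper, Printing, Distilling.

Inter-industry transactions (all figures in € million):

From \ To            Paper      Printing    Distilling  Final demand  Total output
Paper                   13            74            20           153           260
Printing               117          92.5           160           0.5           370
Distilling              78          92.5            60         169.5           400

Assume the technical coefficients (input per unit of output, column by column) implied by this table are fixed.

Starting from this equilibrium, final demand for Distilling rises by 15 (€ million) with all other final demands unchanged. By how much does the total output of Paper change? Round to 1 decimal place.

Technical coefficients a_ij = z_ij / X_j:
  a_11 = 13/260 = 0.05, a_21 = 117/260 = 0.45, a_31 = 78/260 = 0.30
  a_12 = 74/370 = 0.20, a_22 = 92.5/370 = 0.25, a_32 = 92.5/370 = 0.25
  a_13 = 20/400 = 0.05, a_23 = 160/400 = 0.40, a_33 = 60/400 = 0.15
I − A =
  [   0.95    -0.20    -0.05]
  [  -0.45     0.75    -0.40]
  [  -0.30    -0.25     0.85]
Cofactors of I−A, C_ij = (−1)^(i+j)·(minor ij) (rows/columns in the sector order above):
  C_11 = (0.75)(0.85) − (-0.40)(-0.25) = 0.5375
  C_12 = −[(-0.45)(0.85) − (-0.40)(-0.30)] = 0.5025
  C_13 = (-0.45)(-0.25) − (0.75)(-0.30) = 0.3375
  C_21 = −[(-0.20)(0.85) − (-0.05)(-0.25)] = 0.1825
  C_22 = (0.95)(0.85) − (-0.05)(-0.30) = 0.7925
  C_23 = −[(0.95)(-0.25) − (-0.20)(-0.30)] = 0.2975
  C_31 = (-0.20)(-0.40) − (-0.05)(0.75) = 0.1175
  C_32 = −[(0.95)(-0.40) − (-0.05)(-0.45)] = 0.4025
  C_33 = (0.95)(0.75) − (-0.20)(-0.45) = 0.6225
det(I−A) = Σ_j (I−A)_1j·C_1j = (0.95)(0.5375) + (-0.20)(0.5025) + (-0.05)(0.3375) = 0.39325
adj(I−A) = Cᵀ =
  [ 0.5375   0.1825   0.1175]
  [ 0.5025   0.7925   0.4025]
  [ 0.3375   0.2975   0.6225]
(I − A)⁻¹ = adj(I−A) / det(I−A) ≈
  [   1.3668     0.4641     0.2988]
  [   1.2778     2.0153     1.0235]
  [   0.8582     0.7565     1.5830]
Δx = (I − A)⁻¹ Δd with Δd having +15 in the Distilling component and 0 elsewhere.
So Δx_1 = L_13 · (+15), where L_13 = adj(I−A)_13 / det(I−A) = 0.1175 / 0.39325.
Δx_1 = 0.1175 × (+15) / 0.39325 = 1.7625 / 0.39325 ≈ 4.5.

Δx_1 = 4.5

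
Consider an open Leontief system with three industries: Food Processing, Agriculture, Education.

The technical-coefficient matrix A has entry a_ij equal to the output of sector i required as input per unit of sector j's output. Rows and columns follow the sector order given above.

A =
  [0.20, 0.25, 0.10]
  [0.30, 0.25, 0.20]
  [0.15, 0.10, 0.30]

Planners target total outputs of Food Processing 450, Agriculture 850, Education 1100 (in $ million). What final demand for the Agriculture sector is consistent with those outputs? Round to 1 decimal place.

d_2 = 282.5

I − A =
  [   0.80    -0.25    -0.10]
  [  -0.30     0.75    -0.20]
  [  -0.15    -0.10     0.70]
d = (I − A) x:
  d_1 = (+0.80)·450 + (-0.25)·850 + (-0.10)·1100 = 37.5
  d_2 = (-0.30)·450 + (+0.75)·850 + (-0.20)·1100 = 282.5
  d_3 = (-0.15)·450 + (-0.10)·850 + (+0.70)·1100 = 617.5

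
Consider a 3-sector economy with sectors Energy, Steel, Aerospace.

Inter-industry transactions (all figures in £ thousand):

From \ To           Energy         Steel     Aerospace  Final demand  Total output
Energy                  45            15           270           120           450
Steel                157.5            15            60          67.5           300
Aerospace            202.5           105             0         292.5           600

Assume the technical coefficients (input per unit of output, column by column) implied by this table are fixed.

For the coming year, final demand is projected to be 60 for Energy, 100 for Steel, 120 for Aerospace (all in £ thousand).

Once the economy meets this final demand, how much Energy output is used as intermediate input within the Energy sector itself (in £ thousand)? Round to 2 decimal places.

Technical coefficients a_ij = z_ij / X_j:
  a_11 = 45/450 = 0.10, a_21 = 157.5/450 = 0.35, a_31 = 202.5/450 = 0.45
  a_12 = 15/300 = 0.05, a_22 = 15/300 = 0.05, a_32 = 105/300 = 0.35
  a_13 = 270/600 = 0.45, a_23 = 60/600 = 0.10, a_33 = 0/600 = 0.00
I − A =
  [   0.90    -0.05    -0.45]
  [  -0.35     0.95    -0.10]
  [  -0.45    -0.35     1.00]
Cofactors of I−A, C_ij = (−1)^(i+j)·(minor ij) (rows/columns in the sector order above):
  C_11 = (0.95)(1.00) − (-0.10)(-0.35) = 0.9150
  C_12 = −[(-0.35)(1.00) − (-0.10)(-0.45)] = 0.3950
  C_13 = (-0.35)(-0.35) − (0.95)(-0.45) = 0.5500
  C_21 = −[(-0.05)(1.00) − (-0.45)(-0.35)] = 0.2075
  C_22 = (0.90)(1.00) − (-0.45)(-0.45) = 0.6975
  C_23 = −[(0.90)(-0.35) − (-0.05)(-0.45)] = 0.3375
  C_31 = (-0.05)(-0.10) − (-0.45)(0.95) = 0.4325
  C_32 = −[(0.90)(-0.10) − (-0.45)(-0.35)] = 0.2475
  C_33 = (0.90)(0.95) − (-0.05)(-0.35) = 0.8375
det(I−A) = Σ_j (I−A)_1j·C_1j = (0.90)(0.9150) + (-0.05)(0.3950) + (-0.45)(0.5500) = 0.55625
adj(I−A) = Cᵀ =
  [ 0.9150   0.2075   0.4325]
  [ 0.3950   0.6975   0.2475]
  [ 0.5500   0.3375   0.8375]
(I − A)⁻¹ = adj(I−A) / det(I−A) ≈
  [   1.6449     0.3730     0.7775]
  [   0.7101     1.2539     0.4449]
  [   0.9888     0.6067     1.5056]
First solve x = (I − A)⁻¹ d = adj(I−A)·d / det(I−A); in particular x_1 = (0.9150·60 + 0.2075·100 + 0.4325·120) / 0.55625 = 127.55 / 0.55625 ≈ 229.3034.
Intermediate flow from 1 to 1: z_11 = a_11 · x_1 = 0.10 × 127.55 / 0.55625 = 12.755 / 0.55625 ≈ 22.93.

z_11 = 22.93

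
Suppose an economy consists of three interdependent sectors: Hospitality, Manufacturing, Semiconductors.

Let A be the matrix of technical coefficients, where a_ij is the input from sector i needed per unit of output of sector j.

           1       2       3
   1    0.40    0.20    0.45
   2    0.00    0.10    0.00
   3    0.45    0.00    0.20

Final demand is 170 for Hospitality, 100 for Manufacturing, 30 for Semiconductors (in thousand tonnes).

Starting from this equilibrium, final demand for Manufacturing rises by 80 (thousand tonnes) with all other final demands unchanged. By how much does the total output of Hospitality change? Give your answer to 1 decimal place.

Δx_1 = 51.3

I − A =
  [   0.60    -0.20    -0.45]
  [   0.00     0.90     0.00]
  [  -0.45     0.00     0.80]
Cofactors of I−A, C_ij = (−1)^(i+j)·(minor ij) (rows/columns in the sector order above):
  C_11 = (0.90)(0.80) − (0.00)(0.00) = 0.7200
  C_12 = −[(0.00)(0.80) − (0.00)(-0.45)] = 0.0000
  C_13 = (0.00)(0.00) − (0.90)(-0.45) = 0.4050
  C_21 = −[(-0.20)(0.80) − (-0.45)(0.00)] = 0.1600
  C_22 = (0.60)(0.80) − (-0.45)(-0.45) = 0.2775
  C_23 = −[(0.60)(0.00) − (-0.20)(-0.45)] = 0.0900
  C_31 = (-0.20)(0.00) − (-0.45)(0.90) = 0.4050
  C_32 = −[(0.60)(0.00) − (-0.45)(0.00)] = 0.0000
  C_33 = (0.60)(0.90) − (-0.20)(0.00) = 0.5400
det(I−A) = Σ_j (I−A)_1j·C_1j = (0.60)(0.7200) + (-0.20)(0.0000) + (-0.45)(0.4050) = 0.24975
adj(I−A) = Cᵀ =
  [ 0.7200   0.1600   0.4050]
  [ 0.0000   0.2775   0.0000]
  [ 0.4050   0.0900   0.5400]
(I − A)⁻¹ = adj(I−A) / det(I−A) ≈
  [   2.8829     0.6406     1.6216]
  [   0.0000     1.1111     0.0000]
  [   1.6216     0.3604     2.1622]
Δx = (I − A)⁻¹ Δd with Δd having +80 in the Manufacturing component and 0 elsewhere.
So Δx_1 = L_12 · (+80), where L_12 = adj(I−A)_12 / det(I−A) = 0.1600 / 0.24975.
Δx_1 = 0.1600 × (+80) / 0.24975 = 12.80 / 0.24975 ≈ 51.3.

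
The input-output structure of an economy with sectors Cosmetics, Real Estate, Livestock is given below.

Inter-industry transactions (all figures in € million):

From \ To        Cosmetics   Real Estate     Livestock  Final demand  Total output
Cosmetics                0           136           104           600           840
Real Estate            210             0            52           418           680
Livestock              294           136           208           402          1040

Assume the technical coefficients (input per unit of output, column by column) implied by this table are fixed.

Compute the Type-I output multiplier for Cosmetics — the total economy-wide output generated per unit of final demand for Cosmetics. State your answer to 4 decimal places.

m_C = 1.9922

Technical coefficients a_ij = z_ij / X_j:
  a_CC = 0/840 = 0.00, a_RC = 210/840 = 0.25, a_LC = 294/840 = 0.35
  a_CR = 136/680 = 0.20, a_RR = 0/680 = 0.00, a_LR = 136/680 = 0.20
  a_CL = 104/1040 = 0.10, a_RL = 52/1040 = 0.05, a_LL = 208/1040 = 0.20
I − A =
  [   1.00    -0.20    -0.10]
  [  -0.25     1.00    -0.05]
  [  -0.35    -0.20     0.80]
Cofactors of I−A, C_ij = (−1)^(i+j)·(minor ij) (rows/columns in the sector order above):
  C_11 = (1.00)(0.80) − (-0.05)(-0.20) = 0.7900
  C_12 = −[(-0.25)(0.80) − (-0.05)(-0.35)] = 0.2175
  C_13 = (-0.25)(-0.20) − (1.00)(-0.35) = 0.4000
  C_21 = −[(-0.20)(0.80) − (-0.10)(-0.20)] = 0.1800
  C_22 = (1.00)(0.80) − (-0.10)(-0.35) = 0.7650
  C_23 = −[(1.00)(-0.20) − (-0.20)(-0.35)] = 0.2700
  C_31 = (-0.20)(-0.05) − (-0.10)(1.00) = 0.1100
  C_32 = −[(1.00)(-0.05) − (-0.10)(-0.25)] = 0.0750
  C_33 = (1.00)(1.00) − (-0.20)(-0.25) = 0.9500
det(I−A) = Σ_j (I−A)_1j·C_1j = (1.00)(0.7900) + (-0.20)(0.2175) + (-0.10)(0.4000) = 0.7065
adj(I−A) = Cᵀ =
  [ 0.7900   0.1800   0.1100]
  [ 0.2175   0.7650   0.0750]
  [ 0.4000   0.2700   0.9500]
(I − A)⁻¹ = adj(I−A) / det(I−A) ≈
  [   1.11819     0.25478     0.15570]
  [   0.30786     1.08280     0.10616]
  [   0.56617     0.38217     1.34466]
The output multiplier for sector j is the column-j sum of the Leontief inverse (I − A)⁻¹ = adj(I−A) / det(I−A).
Column C of adj(I−A): (0.7900, 0.2175, 0.4000); det(I−A) = 0.7065.
m_C = (0.7900 + 0.2175 + 0.4000) / 0.7065 = 1.4075 / 0.7065 ≈ 1.9922.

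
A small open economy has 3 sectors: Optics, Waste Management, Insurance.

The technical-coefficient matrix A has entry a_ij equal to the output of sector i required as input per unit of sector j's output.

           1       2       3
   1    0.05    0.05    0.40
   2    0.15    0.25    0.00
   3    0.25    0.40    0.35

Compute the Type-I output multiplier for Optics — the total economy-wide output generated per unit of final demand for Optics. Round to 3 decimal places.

I − A =
  [   0.95    -0.05    -0.40]
  [  -0.15     0.75     0.00]
  [  -0.25    -0.40     0.65]
Cofactors of I−A, C_ij = (−1)^(i+j)·(minor ij) (rows/columns in the sector order above):
  C_11 = (0.75)(0.65) − (0.00)(-0.40) = 0.4875
  C_12 = −[(-0.15)(0.65) − (0.00)(-0.25)] = 0.0975
  C_13 = (-0.15)(-0.40) − (0.75)(-0.25) = 0.2475
  C_21 = −[(-0.05)(0.65) − (-0.40)(-0.40)] = 0.1925
  C_22 = (0.95)(0.65) − (-0.40)(-0.25) = 0.5175
  C_23 = −[(0.95)(-0.40) − (-0.05)(-0.25)] = 0.3925
  C_31 = (-0.05)(0.00) − (-0.40)(0.75) = 0.3000
  C_32 = −[(0.95)(0.00) − (-0.40)(-0.15)] = 0.0600
  C_33 = (0.95)(0.75) − (-0.05)(-0.15) = 0.7050
det(I−A) = Σ_j (I−A)_1j·C_1j = (0.95)(0.4875) + (-0.05)(0.0975) + (-0.40)(0.2475) = 0.35925
adj(I−A) = Cᵀ =
  [ 0.4875   0.1925   0.3000]
  [ 0.0975   0.5175   0.0600]
  [ 0.2475   0.3925   0.7050]
(I − A)⁻¹ = adj(I−A) / det(I−A) ≈
  [   1.3570     0.5358     0.8351]
  [   0.2714     1.4405     0.1670]
  [   0.6889     1.0926     1.9624]
The output multiplier for sector j is the column-j sum of the Leontief inverse (I − A)⁻¹ = adj(I−A) / det(I−A).
Column 1 of adj(I−A): (0.4875, 0.0975, 0.2475); det(I−A) = 0.35925.
m_1 = (0.4875 + 0.0975 + 0.2475) / 0.35925 = 0.8325 / 0.35925 ≈ 2.317.

m_1 = 2.317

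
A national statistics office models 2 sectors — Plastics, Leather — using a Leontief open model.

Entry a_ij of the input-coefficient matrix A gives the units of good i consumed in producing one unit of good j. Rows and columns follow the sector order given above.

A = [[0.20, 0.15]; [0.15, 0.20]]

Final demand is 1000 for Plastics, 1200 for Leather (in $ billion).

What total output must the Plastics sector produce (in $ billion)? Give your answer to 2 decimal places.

x_1 = 1587.04

I − A =
  [   0.80    -0.15]
  [  -0.15     0.80]
det(I−A) = (0.80)(0.80) − (-0.15)(-0.15) = 0.6175
adj(I−A) = [[0.80, 0.15], [0.15, 0.80]]
(I − A)⁻¹ = adj(I−A) / det(I−A) ≈
  [   1.2955     0.2429]
  [   0.2429     1.2955]
x = (I − A)⁻¹ d = adj(I−A)·d / det(I−A), with det(I−A) = 0.6175:
  x_1 = (0.80·1000 + 0.15·1200) / 0.6175 = 980.00 / 0.6175 ≈ 1587.04
  x_2 = (0.15·1000 + 0.80·1200) / 0.6175 = 1110.00 / 0.6175 ≈ 1797.57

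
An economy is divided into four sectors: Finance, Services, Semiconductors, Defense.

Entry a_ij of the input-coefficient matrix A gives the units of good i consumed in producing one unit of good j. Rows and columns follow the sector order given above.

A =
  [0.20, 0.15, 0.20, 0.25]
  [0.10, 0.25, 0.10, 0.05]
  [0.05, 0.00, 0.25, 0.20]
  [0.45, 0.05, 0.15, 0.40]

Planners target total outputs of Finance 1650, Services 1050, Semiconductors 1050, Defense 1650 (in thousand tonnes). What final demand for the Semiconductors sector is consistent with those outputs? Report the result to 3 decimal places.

I − A =
  [   0.80    -0.15    -0.20    -0.25]
  [  -0.10     0.75    -0.10    -0.05]
  [  -0.05     0.00     0.75    -0.20]
  [  -0.45    -0.05    -0.15     0.60]
d = (I − A) x:
  d_1 = (+0.80)·1650 + (-0.15)·1050 + (-0.20)·1050 + (-0.25)·1650 = 540.000
  d_2 = (-0.10)·1650 + (+0.75)·1050 + (-0.10)·1050 + (-0.05)·1650 = 435.000
  d_3 = (-0.05)·1650 + (+0.00)·1050 + (+0.75)·1050 + (-0.20)·1650 = 375.000
  d_4 = (-0.45)·1650 + (-0.05)·1050 + (-0.15)·1050 + (+0.60)·1650 = 37.500

d_3 = 375.000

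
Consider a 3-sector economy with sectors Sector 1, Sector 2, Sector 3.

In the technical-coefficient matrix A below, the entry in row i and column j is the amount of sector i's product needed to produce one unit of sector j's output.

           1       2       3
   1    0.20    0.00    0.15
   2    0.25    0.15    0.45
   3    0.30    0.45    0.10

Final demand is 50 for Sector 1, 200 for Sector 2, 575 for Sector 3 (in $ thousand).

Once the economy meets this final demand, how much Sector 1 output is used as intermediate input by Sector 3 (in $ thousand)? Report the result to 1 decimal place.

z_13 = 182.9

I − A =
  [   0.80     0.00    -0.15]
  [  -0.25     0.85    -0.45]
  [  -0.30    -0.45     0.90]
Cofactors of I−A, C_ij = (−1)^(i+j)·(minor ij) (rows/columns in the sector order above):
  C_11 = (0.85)(0.90) − (-0.45)(-0.45) = 0.5625
  C_12 = −[(-0.25)(0.90) − (-0.45)(-0.30)] = 0.3600
  C_13 = (-0.25)(-0.45) − (0.85)(-0.30) = 0.3675
  C_21 = −[(0.00)(0.90) − (-0.15)(-0.45)] = 0.0675
  C_22 = (0.80)(0.90) − (-0.15)(-0.30) = 0.6750
  C_23 = −[(0.80)(-0.45) − (0.00)(-0.30)] = 0.3600
  C_31 = (0.00)(-0.45) − (-0.15)(0.85) = 0.1275
  C_32 = −[(0.80)(-0.45) − (-0.15)(-0.25)] = 0.3975
  C_33 = (0.80)(0.85) − (0.00)(-0.25) = 0.6800
det(I−A) = Σ_j (I−A)_1j·C_1j = (0.80)(0.5625) + (0.00)(0.3600) + (-0.15)(0.3675) = 0.394875
adj(I−A) = Cᵀ =
  [ 0.5625   0.0675   0.1275]
  [ 0.3600   0.6750   0.3975]
  [ 0.3675   0.3600   0.6800]
(I − A)⁻¹ = adj(I−A) / det(I−A) ≈
  [   1.4245     0.1709     0.3229]
  [   0.9117     1.7094     1.0066]
  [   0.9307     0.9117     1.7221]
First solve x = (I − A)⁻¹ d = adj(I−A)·d / det(I−A); in particular x_3 = (0.3675·50 + 0.3600·200 + 0.6800·575) / 0.394875 = 481.375 / 0.394875 ≈ 1219.057.
Intermediate flow from 1 to 3: z_13 = a_13 · x_3 = 0.15 × 481.375 / 0.394875 = 72.20625 / 0.394875 ≈ 182.9.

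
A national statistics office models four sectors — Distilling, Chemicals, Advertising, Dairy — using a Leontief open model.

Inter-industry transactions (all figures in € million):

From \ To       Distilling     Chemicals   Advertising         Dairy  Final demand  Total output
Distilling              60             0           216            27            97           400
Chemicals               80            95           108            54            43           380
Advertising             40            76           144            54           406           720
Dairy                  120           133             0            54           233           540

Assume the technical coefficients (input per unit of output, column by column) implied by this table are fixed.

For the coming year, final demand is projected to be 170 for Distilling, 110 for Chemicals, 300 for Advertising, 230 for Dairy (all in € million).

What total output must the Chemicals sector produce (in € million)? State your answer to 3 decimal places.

Technical coefficients a_ij = z_ij / X_j:
  a_11 = 60/400 = 0.15, a_21 = 80/400 = 0.20, a_31 = 40/400 = 0.10, a_41 = 120/400 = 0.30
  a_12 = 0/380 = 0.00, a_22 = 95/380 = 0.25, a_32 = 76/380 = 0.20, a_42 = 133/380 = 0.35
  a_13 = 216/720 = 0.30, a_23 = 108/720 = 0.15, a_33 = 144/720 = 0.20, a_43 = 0/720 = 0.00
  a_14 = 27/540 = 0.05, a_24 = 54/540 = 0.10, a_34 = 54/540 = 0.10, a_44 = 54/540 = 0.10
I − A =
  [   0.85     0.00    -0.30    -0.05]
  [  -0.20     0.75    -0.15    -0.10]
  [  -0.10    -0.20     0.80    -0.10]
  [  -0.30    -0.35     0.00     0.90]
Compute the cofactors C_ij = (−1)^(i+j)·(3×3 minor ij) of I−A; the adjugate is their transpose:
adj(I−A) = Cᵀ =
  [ 0.479750   0.078500   0.194625   0.057000]
  [ 0.186000   0.564000   0.175500   0.092500]
  [ 0.135500   0.181500   0.529250   0.086500]
  [ 0.232250   0.245500   0.133125   0.450000]
det(I−A) = Σ_j (I−A)_1j·C_1j = (0.85)(0.479750) + (0.00)(0.186000) + (-0.30)(0.135500) + (-0.05)(0.232250) = 0.355525
(I − A)⁻¹ = adj(I−A) / det(I−A) ≈
  [   1.3494     0.2208     0.5474     0.1603]
  [   0.5232     1.5864     0.4936     0.2602]
  [   0.3811     0.5105     1.4886     0.2433]
  [   0.6533     0.6905     0.3744     1.2657]
x = (I − A)⁻¹ d = adj(I−A)·d / det(I−A), with det(I−A) = 0.355525:
  x_1 = (0.479750·170 + 0.078500·110 + 0.194625·300 + 0.057000·230) / 0.355525 = 161.69 / 0.355525 ≈ 454.792
  x_2 = (0.186000·170 + 0.564000·110 + 0.175500·300 + 0.092500·230) / 0.355525 = 167.585 / 0.355525 ≈ 471.373
  x_3 = (0.135500·170 + 0.181500·110 + 0.529250·300 + 0.086500·230) / 0.355525 = 221.67 / 0.355525 ≈ 623.500
  x_4 = (0.232250·170 + 0.245500·110 + 0.133125·300 + 0.450000·230) / 0.355525 = 209.925 / 0.355525 ≈ 590.465

x_2 = 471.373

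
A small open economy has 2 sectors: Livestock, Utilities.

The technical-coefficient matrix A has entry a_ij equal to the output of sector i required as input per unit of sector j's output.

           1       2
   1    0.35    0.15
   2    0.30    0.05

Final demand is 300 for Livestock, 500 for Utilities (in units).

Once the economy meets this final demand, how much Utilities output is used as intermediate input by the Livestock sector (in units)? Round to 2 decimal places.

z_21 = 188.65

I − A =
  [   0.65    -0.15]
  [  -0.30     0.95]
det(I−A) = (0.65)(0.95) − (-0.15)(-0.30) = 0.5725
adj(I−A) = [[0.95, 0.15], [0.30, 0.65]]
(I − A)⁻¹ = adj(I−A) / det(I−A) ≈
  [   1.6594     0.2620]
  [   0.5240     1.1354]
First solve x = (I − A)⁻¹ d = adj(I−A)·d / det(I−A); in particular x_1 = (0.95·300 + 0.15·500) / 0.5725 = 360.00 / 0.5725 ≈ 628.8210.
Intermediate flow from 2 to 1: z_21 = a_21 · x_1 = 0.30 × 360.00 / 0.5725 = 108.00 / 0.5725 ≈ 188.65.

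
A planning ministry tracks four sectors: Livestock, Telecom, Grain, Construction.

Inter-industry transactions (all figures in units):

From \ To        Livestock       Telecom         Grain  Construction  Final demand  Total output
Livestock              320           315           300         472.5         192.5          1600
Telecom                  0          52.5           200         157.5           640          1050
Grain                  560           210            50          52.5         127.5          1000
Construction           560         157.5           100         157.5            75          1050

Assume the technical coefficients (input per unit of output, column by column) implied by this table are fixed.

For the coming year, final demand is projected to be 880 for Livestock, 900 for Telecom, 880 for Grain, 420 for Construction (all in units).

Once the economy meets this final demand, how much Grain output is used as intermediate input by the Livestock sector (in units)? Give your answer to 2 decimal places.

Technical coefficients a_ij = z_ij / X_j:
  a_LL = 320/1600 = 0.20, a_TL = 0/1600 = 0.00, a_GL = 560/1600 = 0.35, a_CL = 560/1600 = 0.35
  a_LT = 315/1050 = 0.30, a_TT = 52.5/1050 = 0.05, a_GT = 210/1050 = 0.20, a_CT = 157.5/1050 = 0.15
  a_LG = 300/1000 = 0.30, a_TG = 200/1000 = 0.20, a_GG = 50/1000 = 0.05, a_CG = 100/1000 = 0.10
  a_LC = 472.5/1050 = 0.45, a_TC = 157.5/1050 = 0.15, a_GC = 52.5/1050 = 0.05, a_CC = 157.5/1050 = 0.15
I − A =
  [   0.80    -0.30    -0.30    -0.45]
  [   0.00     0.95    -0.20    -0.15]
  [  -0.35    -0.20     0.95    -0.05]
  [  -0.35    -0.15    -0.10     0.85]
Compute the cofactors C_ij = (−1)^(i+j)·(3×3 minor ij) of I−A; the adjugate is their transpose:
adj(I−A) = Cᵀ =
  [ 0.702500   0.367125   0.347250   0.457125]
  [ 0.118125   0.382125   0.132250   0.137750]
  [ 0.301875   0.228625   0.462625   0.227375]
  [ 0.345625   0.245500   0.220750   0.569250]
det(I−A) = Σ_j (I−A)_1j·C_1j = (0.80)(0.702500) + (-0.30)(0.118125) + (-0.30)(0.301875) + (-0.45)(0.345625) = 0.28046875
(I − A)⁻¹ = adj(I−A) / det(I−A) ≈
  [   2.5047     1.3090     1.2381     1.6299]
  [   0.4212     1.3625     0.4715     0.4911]
  [   1.0763     0.8152     1.6495     0.8107]
  [   1.2323     0.8753     0.7871     2.0296]
First solve x = (I − A)⁻¹ d = adj(I−A)·d / det(I−A); in particular x_L = (0.702500·880 + 0.367125·900 + 0.347250·880 + 0.457125·420) / 0.28046875 = 1446.185 / 0.28046875 ≈ 5156.3142.
Intermediate flow from G to L: z_GL = a_GL · x_L = 0.35 × 1446.185 / 0.28046875 = 506.16475 / 0.28046875 ≈ 1804.71.

z_GL = 1804.71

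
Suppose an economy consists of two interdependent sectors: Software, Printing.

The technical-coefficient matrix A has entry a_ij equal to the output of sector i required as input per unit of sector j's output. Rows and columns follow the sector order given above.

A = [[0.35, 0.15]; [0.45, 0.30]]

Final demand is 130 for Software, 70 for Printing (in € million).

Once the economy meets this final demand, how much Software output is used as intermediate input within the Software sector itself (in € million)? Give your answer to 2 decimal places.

I − A =
  [   0.65    -0.15]
  [  -0.45     0.70]
det(I−A) = (0.65)(0.70) − (-0.15)(-0.45) = 0.3875
adj(I−A) = [[0.70, 0.15], [0.45, 0.65]]
(I − A)⁻¹ = adj(I−A) / det(I−A) ≈
  [   1.8065     0.3871]
  [   1.1613     1.6774]
First solve x = (I − A)⁻¹ d = adj(I−A)·d / det(I−A); in particular x_S = (0.70·130 + 0.15·70) / 0.3875 = 101.50 / 0.3875 ≈ 261.9355.
Intermediate flow from S to S: z_SS = a_SS · x_S = 0.35 × 101.50 / 0.3875 = 35.525 / 0.3875 ≈ 91.68.

z_SS = 91.68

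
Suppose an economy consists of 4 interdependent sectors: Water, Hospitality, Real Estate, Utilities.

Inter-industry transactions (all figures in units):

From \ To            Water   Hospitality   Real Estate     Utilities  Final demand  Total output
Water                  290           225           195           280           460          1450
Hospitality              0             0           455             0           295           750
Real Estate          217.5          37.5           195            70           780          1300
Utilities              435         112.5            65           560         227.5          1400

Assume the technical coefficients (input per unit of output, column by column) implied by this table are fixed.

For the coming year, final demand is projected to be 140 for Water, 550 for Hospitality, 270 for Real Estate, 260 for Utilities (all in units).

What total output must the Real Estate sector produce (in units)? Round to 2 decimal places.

x_3 = 573.17

Technical coefficients a_ij = z_ij / X_j:
  a_11 = 290/1450 = 0.20, a_21 = 0/1450 = 0.00, a_31 = 217.5/1450 = 0.15, a_41 = 435/1450 = 0.30
  a_12 = 225/750 = 0.30, a_22 = 0/750 = 0.00, a_32 = 37.5/750 = 0.05, a_42 = 112.5/750 = 0.15
  a_13 = 195/1300 = 0.15, a_23 = 455/1300 = 0.35, a_33 = 195/1300 = 0.15, a_43 = 65/1300 = 0.05
  a_14 = 280/1400 = 0.20, a_24 = 0/1400 = 0.00, a_34 = 70/1400 = 0.05, a_44 = 560/1400 = 0.40
I − A =
  [   0.80    -0.30    -0.15    -0.20]
  [   0.00     1.00    -0.35     0.00]
  [  -0.15    -0.05     0.85    -0.05]
  [  -0.30    -0.15    -0.05     0.60]
Compute the cofactors C_ij = (−1)^(i+j)·(3×3 minor ij) of I−A; the adjugate is their transpose:
adj(I−A) = Cᵀ =
  [ 0.494375   0.183875   0.173500   0.179250]
  [ 0.036750   0.337750   0.147000   0.024500]
  [ 0.105000   0.063000   0.420000   0.070000]
  [ 0.265125   0.181625   0.158500   0.627750]
det(I−A) = Σ_j (I−A)_1j·C_1j = (0.80)(0.494375) + (-0.30)(0.036750) + (-0.15)(0.105000) + (-0.20)(0.265125) = 0.3157
(I − A)⁻¹ = adj(I−A) / det(I−A) ≈
  [   1.5660     0.5824     0.5496     0.5678]
  [   0.1164     1.0698     0.4656     0.0776]
  [   0.3326     0.1996     1.3304     0.2217]
  [   0.8398     0.5753     0.5021     1.9884]
x = (I − A)⁻¹ d = adj(I−A)·d / det(I−A), with det(I−A) = 0.3157:
  x_1 = (0.494375·140 + 0.183875·550 + 0.173500·270 + 0.179250·260) / 0.3157 = 263.79375 / 0.3157 ≈ 835.58
  x_2 = (0.036750·140 + 0.337750·550 + 0.147000·270 + 0.024500·260) / 0.3157 = 236.9675 / 0.3157 ≈ 750.61
  x_3 = (0.105000·140 + 0.063000·550 + 0.420000·270 + 0.070000·260) / 0.3157 = 180.95 / 0.3157 ≈ 573.17
  x_4 = (0.265125·140 + 0.181625·550 + 0.158500·270 + 0.627750·260) / 0.3157 = 343.02125 / 0.3157 ≈ 1086.54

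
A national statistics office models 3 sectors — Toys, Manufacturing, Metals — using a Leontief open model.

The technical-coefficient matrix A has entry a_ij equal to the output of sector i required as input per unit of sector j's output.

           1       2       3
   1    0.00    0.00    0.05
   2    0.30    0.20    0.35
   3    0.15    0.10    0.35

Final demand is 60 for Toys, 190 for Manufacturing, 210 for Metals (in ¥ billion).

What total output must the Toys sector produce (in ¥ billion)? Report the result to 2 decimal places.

x_1 = 80.52

I − A =
  [   1.00     0.00    -0.05]
  [  -0.30     0.80    -0.35]
  [  -0.15    -0.10     0.65]
Cofactors of I−A, C_ij = (−1)^(i+j)·(minor ij) (rows/columns in the sector order above):
  C_11 = (0.80)(0.65) − (-0.35)(-0.10) = 0.4850
  C_12 = −[(-0.30)(0.65) − (-0.35)(-0.15)] = 0.2475
  C_13 = (-0.30)(-0.10) − (0.80)(-0.15) = 0.1500
  C_21 = −[(0.00)(0.65) − (-0.05)(-0.10)] = 0.0050
  C_22 = (1.00)(0.65) − (-0.05)(-0.15) = 0.6425
  C_23 = −[(1.00)(-0.10) − (0.00)(-0.15)] = 0.1000
  C_31 = (0.00)(-0.35) − (-0.05)(0.80) = 0.0400
  C_32 = −[(1.00)(-0.35) − (-0.05)(-0.30)] = 0.3650
  C_33 = (1.00)(0.80) − (0.00)(-0.30) = 0.8000
det(I−A) = Σ_j (I−A)_1j·C_1j = (1.00)(0.4850) + (0.00)(0.2475) + (-0.05)(0.1500) = 0.4775
adj(I−A) = Cᵀ =
  [ 0.4850   0.0050   0.0400]
  [ 0.2475   0.6425   0.3650]
  [ 0.1500   0.1000   0.8000]
(I − A)⁻¹ = adj(I−A) / det(I−A) ≈
  [   1.0157     0.0105     0.0838]
  [   0.5183     1.3455     0.7644]
  [   0.3141     0.2094     1.6754]
x = (I − A)⁻¹ d = adj(I−A)·d / det(I−A), with det(I−A) = 0.4775:
  x_1 = (0.4850·60 + 0.0050·190 + 0.0400·210) / 0.4775 = 38.45 / 0.4775 ≈ 80.52
  x_2 = (0.2475·60 + 0.6425·190 + 0.3650·210) / 0.4775 = 213.575 / 0.4775 ≈ 447.28
  x_3 = (0.1500·60 + 0.1000·190 + 0.8000·210) / 0.4775 = 196.00 / 0.4775 ≈ 410.47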